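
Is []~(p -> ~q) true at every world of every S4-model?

Tableau for the negation ~[]~(p -> ~q):
1. ~[]~(p -> ~q), 0
2. p -> ~q, 1   [~[]-rule on 1: fresh world 1, 0R1]
3. ~q, 1   [->-rule on 2 (branches; this branch)]
Accessibility: 0R0, 0R1, 1R1
The negation has an open branch (countermodel exists).

No, not valid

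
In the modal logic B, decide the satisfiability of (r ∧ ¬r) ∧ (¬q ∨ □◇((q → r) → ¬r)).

No, unsatisfiable

1. (r ∧ ¬r) ∧ (¬q ∨ □◇((q → r) → ¬r)), u
2. r ∧ ¬r, u   [∧-rule on 1]
3. ¬q ∨ □◇((q → r) → ¬r), u   [∧-rule on 1]
4. r, u   [∧-rule on 2]
5. ¬r, u   [∧-rule on 2]
Accessibility: uRu
Branch closes: r and ¬r both at u.
Every branch closes; the branch above is one of them.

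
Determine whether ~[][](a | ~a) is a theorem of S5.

Tableau for the negation [][](a | ~a):
1. [][](a | ~a), 0
2. [](a | ~a), 0   [[]-rule on 1 via 0R0]
3. a | ~a, 0   [[]-rule on 2 via 0R0]
4. ~a, 0   [|-rule on 3 (branches; this branch)]
Accessibility: 0R0
The negation has an open branch (countermodel exists).

Not valid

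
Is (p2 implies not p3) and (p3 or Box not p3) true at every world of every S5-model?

Invalid (countermodel exists)

Tableau for the negation not ((p2 implies not p3) and (p3 or Box not p3)):
1. not ((p2 implies not p3) and (p3 or Box not p3)), w0
2. not (p3 or Box not p3), w0   [neg-and-rule on 1 (branches; this branch)]
3. not p3, w0   [neg-or-rule on 2]
4. not Box not p3, w0   [neg-or-rule on 2]
5. p3, w1   [neg-Box-rule on 4: fresh world w1, w0Rw1]
Accessibility: w0Rw0, w0Rw1, w1Rw0, w1Rw1
The negation has an open branch (countermodel exists).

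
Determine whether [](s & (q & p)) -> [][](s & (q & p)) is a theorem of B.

No, not valid

Tableau for the negation ~([](s & (q & p)) -> [][](s & (q & p))):
1. ~([](s & (q & p)) -> [][](s & (q & p))), 0
2. [](s & (q & p)), 0
3. ~[][](s & (q & p)), 0
4. s & (q & p), 0
5. s, 0
6. q & p, 0
7. q, 0
8. p, 0
9. ~[](s & (q & p)), 1
10. s & (q & p), 1
11. s, 1
12. q & p, 1
13. q, 1
14. p, 1
15. ~(s & (q & p)), 2
16. ~(q & p), 2
17. ~p, 2
Accessibility: 0R0, 0R1, 1R0, 1R1, 1R2, 2R1, 2R2
The negation has an open branch (countermodel exists).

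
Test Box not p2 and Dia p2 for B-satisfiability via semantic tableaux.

No, unsatisfiable

1. Box not p2 and Dia p2, w0
2. Box not p2, w0   [and-rule on 1]
3. Dia p2, w0   [and-rule on 1]
4. not p2, w0   [Box-rule on 2 via w0Rw0]
5. p2, w1   [Dia-rule on 3: fresh world w1, w0Rw1]
6. not p2, w1   [Box-rule on 2 via w0Rw1]
Accessibility: w0Rw0, w0Rw1, w1Rw0, w1Rw1
Branch closes: p2 and not p2 both at w1.
(One branch shown.) All branches close.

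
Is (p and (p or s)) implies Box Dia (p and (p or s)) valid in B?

Tableau for the negation not ((p and (p or s)) implies Box Dia (p and (p or s))):
1. not ((p and (p or s)) implies Box Dia (p and (p or s))), 0
2. p and (p or s), 0
3. not Box Dia (p and (p or s)), 0
4. p, 0
5. p or s, 0
6. s, 0
7. not Dia (p and (p or s)), 1
8. not (p and (p or s)), 0
9. not (p and (p or s)), 1
10. not (p or s), 0
11. not p, 0
12. not s, 0
Accessibility: 0R0, 0R1, 1R0, 1R1
Branch closes: p and not p both at 0.
All branches of the negation close; one closing branch shown above.

Valid in B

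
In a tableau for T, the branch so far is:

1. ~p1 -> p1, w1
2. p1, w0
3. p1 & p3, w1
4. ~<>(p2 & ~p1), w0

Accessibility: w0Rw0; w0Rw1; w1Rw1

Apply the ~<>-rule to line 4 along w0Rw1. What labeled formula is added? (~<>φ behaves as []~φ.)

~(p2 & ~p1), w1

~<>φ behaves as []~φ: propagate the negated body to each accessible world.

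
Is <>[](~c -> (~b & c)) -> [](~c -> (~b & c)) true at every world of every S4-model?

Not valid

Tableau for the negation ~(<>[](~c -> (~b & c)) -> [](~c -> (~b & c))):
1. ~(<>[](~c -> (~b & c)) -> [](~c -> (~b & c))), w0
2. <>[](~c -> (~b & c)), w0
3. ~[](~c -> (~b & c)), w0
4. [](~c -> (~b & c)), w1
5. ~c -> (~b & c), w1
6. ~b & c, w1
7. ~b, w1
8. c, w1
9. ~(~c -> (~b & c)), w2
10. ~c, w2
11. ~(~b & c), w2
Accessibility: w0Rw0, w0Rw1, w0Rw2, w1Rw1, w2Rw2
The negation has an open branch (countermodel exists).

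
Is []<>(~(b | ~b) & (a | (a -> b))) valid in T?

Tableau for the negation ~[]<>(~(b | ~b) & (a | (a -> b))):
1. ~[]<>(~(b | ~b) & (a | (a -> b))), 0
2. ~<>(~(b | ~b) & (a | (a -> b))), 1   [~[]-rule on 1: fresh world 1, 0R1]
3. ~(~(b | ~b) & (a | (a -> b))), 1   [~<>-rule on 2 via 1R1]
4. b | ~b, 1   [~&-rule on 3 (branches; this branch)]
5. ~b, 1   [|-rule on 4 (branches; this branch)]
Accessibility: 0R0, 0R1, 1R1
The negation has an open branch (countermodel exists).

No, not valid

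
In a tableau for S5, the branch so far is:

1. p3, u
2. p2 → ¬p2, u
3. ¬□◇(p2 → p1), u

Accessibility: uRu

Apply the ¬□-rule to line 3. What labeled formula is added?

a fresh world v with uRv, and ¬◇(p2 → p1) at v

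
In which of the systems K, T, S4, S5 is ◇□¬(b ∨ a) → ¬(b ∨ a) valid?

S4-tableau for the negation ¬(◇□¬(b ∨ a) → ¬(b ∨ a)):
1. ¬(◇□¬(b ∨ a) → ¬(b ∨ a)), u
2. ◇□¬(b ∨ a), u
3. b ∨ a, u
4. a, u
5. □¬(b ∨ a), v
6. ¬(b ∨ a), v
7. ¬b, v
8. ¬a, v
Accessibility: uRu, uRv, vRv
Complete open branch: countermodel on an S4-frame, so not valid in S4, nor in K, T (the same frame is also a K-frame and a T-frame).
S5-tableau for the negation ¬(◇□¬(b ∨ a) → ¬(b ∨ a)):
1. ¬(◇□¬(b ∨ a) → ¬(b ∨ a)), u
2. ◇□¬(b ∨ a), u
3. b ∨ a, u
4. a, u
5. □¬(b ∨ a), v
6. ¬(b ∨ a), u
7. ¬b, u
8. ¬a, u
Accessibility: uRu, uRv, vRu, vRv
Branch closes: a and ¬a both at u.
Every branch closes (one shown): valid in S5.

S5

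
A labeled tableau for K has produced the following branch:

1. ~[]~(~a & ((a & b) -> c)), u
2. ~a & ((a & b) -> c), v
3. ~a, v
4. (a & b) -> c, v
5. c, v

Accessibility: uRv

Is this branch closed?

No atom appears with both signs at the same world.

Not closed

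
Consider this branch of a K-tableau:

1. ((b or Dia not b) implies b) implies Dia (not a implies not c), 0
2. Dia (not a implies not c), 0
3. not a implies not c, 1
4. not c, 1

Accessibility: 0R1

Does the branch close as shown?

Open

No atom appears with both signs at the same world.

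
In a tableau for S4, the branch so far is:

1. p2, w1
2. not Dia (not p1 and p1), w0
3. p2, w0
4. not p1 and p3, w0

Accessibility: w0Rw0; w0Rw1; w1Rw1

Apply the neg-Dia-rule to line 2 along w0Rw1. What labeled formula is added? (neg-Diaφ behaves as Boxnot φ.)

not (not p1 and p1), w1

neg-Diaφ behaves as Boxnot φ: propagate the negated body to each accessible world.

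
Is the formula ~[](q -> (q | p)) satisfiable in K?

Unsatisfiable

1. ~[](q -> (q | p)), 0
2. ~(q -> (q | p)), 1
3. q, 1
4. ~(q | p), 1
5. ~q, 1
6. ~p, 1
Accessibility: 0R1
Branch closes: q and ~q both at 1.
(One branch shown.) All branches close.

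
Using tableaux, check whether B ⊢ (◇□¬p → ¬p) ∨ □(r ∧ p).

Tableau for the negation ¬((◇□¬p → ¬p) ∨ □(r ∧ p)):
1. ¬((◇□¬p → ¬p) ∨ □(r ∧ p)), u
2. ¬(◇□¬p → ¬p), u
3. ¬□(r ∧ p), u
4. ◇□¬p, u
5. p, u
6. ¬(r ∧ p), v
7. ¬p, v
8. □¬p, w
9. ¬p, u
Accessibility: uRu, uRv, uRw, vRu, vRv, wRu, wRw
Branch closes: p and ¬p both at u.
Every branch of the negation's tableau closes; the branch above is one of them.

Valid in B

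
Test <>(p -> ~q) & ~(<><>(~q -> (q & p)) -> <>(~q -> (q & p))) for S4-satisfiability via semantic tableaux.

1. <>(p -> ~q) & ~(<><>(~q -> (q & p)) -> <>(~q -> (q & p))), 0
2. <>(p -> ~q), 0   [&-rule on 1]
3. ~(<><>(~q -> (q & p)) -> <>(~q -> (q & p))), 0   [&-rule on 1]
4. <><>(~q -> (q & p)), 0   [~->-rule on 3]
5. ~<>(~q -> (q & p)), 0   [~->-rule on 3]
6. ~(~q -> (q & p)), 0   [~<>-rule on 5 via 0R0]
7. ~q, 0   [~->-rule on 6]
8. ~(q & p), 0   [~->-rule on 6]
9. ~p, 0   [~&-rule on 8 (branches; this branch)]
10. p -> ~q, 1   [<>-rule on 2: fresh world 1, 0R1]
11. ~(~q -> (q & p)), 1   [~<>-rule on 5 via 0R1]
12. ~q, 1   [~->-rule on 11]
13. ~(q & p), 1   [~->-rule on 11]
14. ~p, 1   [~&-rule on 13 (branches; this branch)]
15. <>(~q -> (q & p)), 2   [<>-rule on 4: fresh world 2, 0R2]
16. ~(~q -> (q & p)), 2   [~<>-rule on 5 via 0R2]
17. ~q, 2   [~->-rule on 16]
18. ~(q & p), 2   [~->-rule on 16]
19. ~p, 2   [~&-rule on 18 (branches; this branch)]
20. ~q -> (q & p), 3   [<>-rule on 15: fresh world 3, 2R3]
21. ~(~q -> (q & p)), 3   [~<>-rule on 5 via 0R3]
22. ~q, 3   [~->-rule on 21]
23. ~(q & p), 3   [~->-rule on 21]
24. q & p, 3   [->-rule on 20 (branches; this branch)]
25. q, 3   [&-rule on 24]
26. p, 3   [&-rule on 24]
Accessibility: 0R0, 0R1, 0R2, 0R3, 1R1, 2R2, 2R3, 3R3
Branch closes: q and ~q both at 3.
(One branch shown.) All branches close.

Unsatisfiable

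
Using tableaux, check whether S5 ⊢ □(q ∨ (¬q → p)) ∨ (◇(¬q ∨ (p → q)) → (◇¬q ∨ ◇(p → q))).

Valid in S5

Tableau for the negation ¬(□(q ∨ (¬q → p)) ∨ (◇(¬q ∨ (p → q)) → (◇¬q ∨ ◇(p → q)))):
1. ¬(□(q ∨ (¬q → p)) ∨ (◇(¬q ∨ (p → q)) → (◇¬q ∨ ◇(p → q)))), w0
2. ¬□(q ∨ (¬q → p)), w0   [¬∨-rule on 1]
3. ¬(◇(¬q ∨ (p → q)) → (◇¬q ∨ ◇(p → q))), w0   [¬∨-rule on 1]
4. ◇(¬q ∨ (p → q)), w0   [¬→-rule on 3]
5. ¬(◇¬q ∨ ◇(p → q)), w0   [¬→-rule on 3]
6. ¬◇¬q, w0   [¬∨-rule on 5]
7. ¬◇(p → q), w0   [¬∨-rule on 5]
8. q, w0   [¬◇-rule on 6 via w0Rw0]
9. ¬(p → q), w0   [¬◇-rule on 7 via w0Rw0]
10. p, w0   [¬→-rule on 9]
11. ¬q, w0   [¬→-rule on 9]
Accessibility: w0Rw0
Branch closes: q and ¬q both at w0.
All branches of the negation close; one closing branch shown above.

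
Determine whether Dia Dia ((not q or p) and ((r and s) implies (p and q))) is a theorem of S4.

Tableau for the negation not Dia Dia ((not q or p) and ((r and s) implies (p and q))):
1. not Dia Dia ((not q or p) and ((r and s) implies (p and q))), 0
2. not Dia ((not q or p) and ((r and s) implies (p and q))), 0   [neg-Dia-rule on 1 via 0R0]
3. not ((not q or p) and ((r and s) implies (p and q))), 0   [neg-Dia-rule on 2 via 0R0]
4. not ((r and s) implies (p and q)), 0   [neg-and-rule on 3 (branches; this branch)]
5. r and s, 0   [neg-implies-rule on 4]
6. not (p and q), 0   [neg-implies-rule on 4]
7. r, 0   [and-rule on 5]
8. s, 0   [and-rule on 5]
9. not q, 0   [neg-and-rule on 6 (branches; this branch)]
Accessibility: 0R0
The negation has an open branch (countermodel exists).

Invalid (countermodel exists)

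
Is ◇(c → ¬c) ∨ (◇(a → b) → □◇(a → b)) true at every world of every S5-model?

Tableau for the negation ¬(◇(c → ¬c) ∨ (◇(a → b) → □◇(a → b))):
1. ¬(◇(c → ¬c) ∨ (◇(a → b) → □◇(a → b))), 0
2. ¬◇(c → ¬c), 0
3. ¬(◇(a → b) → □◇(a → b)), 0
4. ◇(a → b), 0
5. ¬□◇(a → b), 0
6. ¬(c → ¬c), 0
7. c, 0
8. a → b, 1
9. ¬(c → ¬c), 1
10. c, 1
11. b, 1
12. ¬◇(a → b), 2
13. ¬(c → ¬c), 2
14. c, 2
15. ¬(a → b), 0
16. a, 0
17. ¬b, 0
18. ¬(a → b), 1
19. a, 1
20. ¬b, 1
Accessibility: 0R0, 0R1, 0R2, 1R0, 1R1, 1R2, 2R0, 2R1, 2R2
Branch closes: b and ¬b both at 1.
All branches of the negation close; one closing branch shown above.

Valid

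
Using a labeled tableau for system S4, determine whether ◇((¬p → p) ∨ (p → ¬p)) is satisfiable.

1. ◇((¬p → p) ∨ (p → ¬p)), 0
2. (¬p → p) ∨ (p → ¬p), 1   [◇-rule on 1: fresh world 1, 0R1]
3. p → ¬p, 1   [∨-rule on 2 (branches; this branch)]
4. ¬p, 1   [→-rule on 3 (branches; this branch)]
Accessibility: 0R0, 0R1, 1R1

Satisfiable (open branch found)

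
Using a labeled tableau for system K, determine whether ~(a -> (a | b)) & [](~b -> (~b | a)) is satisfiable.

1. ~(a -> (a | b)) & [](~b -> (~b | a)), u
2. ~(a -> (a | b)), u   [&-rule on 1]
3. [](~b -> (~b | a)), u   [&-rule on 1]
4. a, u   [~->-rule on 2]
5. ~(a | b), u   [~->-rule on 2]
6. ~a, u   [~|-rule on 5]
7. ~b, u   [~|-rule on 5]
Branch closes: a and ~a both at u.
(One branch shown.) All branches close.

Unsatisfiable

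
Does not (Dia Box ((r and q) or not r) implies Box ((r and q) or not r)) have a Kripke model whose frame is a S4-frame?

1. not (Dia Box ((r and q) or not r) implies Box ((r and q) or not r)), u
2. Dia Box ((r and q) or not r), u
3. not Box ((r and q) or not r), u
4. Box ((r and q) or not r), v
5. (r and q) or not r, v
6. not r, v
7. not ((r and q) or not r), w
8. not (r and q), w
9. r, w
10. not q, w
Accessibility: uRu, uRv, uRw, vRv, wRw

Yes, satisfiable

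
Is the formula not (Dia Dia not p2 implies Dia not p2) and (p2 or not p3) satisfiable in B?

Yes, satisfiable

1. not (Dia Dia not p2 implies Dia not p2) and (p2 or not p3), u
2. not (Dia Dia not p2 implies Dia not p2), u   [and-rule on 1]
3. p2 or not p3, u   [and-rule on 1]
4. Dia Dia not p2, u   [neg-implies-rule on 2]
5. not Dia not p2, u   [neg-implies-rule on 2]
6. p2, u   [neg-Dia-rule on 5 via uRu]
7. not p3, u   [or-rule on 3 (branches; this branch)]
8. Dia not p2, v   [Dia-rule on 4: fresh world v, uRv]
9. p2, v   [neg-Dia-rule on 5 via uRv]
10. not p2, w   [Dia-rule on 8: fresh world w, vRw]
Accessibility: uRu, uRv, vRu, vRv, vRw, wRv, wRw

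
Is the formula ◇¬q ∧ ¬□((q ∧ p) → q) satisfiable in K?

1. ◇¬q ∧ ¬□((q ∧ p) → q), 0
2. ◇¬q, 0
3. ¬□((q ∧ p) → q), 0
4. ¬q, 1
5. ¬((q ∧ p) → q), 2
6. q ∧ p, 2
7. ¬q, 2
8. q, 2
9. p, 2
Accessibility: 0R1, 0R2
Branch closes: q and ¬q both at 2.
All branches of the tableau close; one closing branch shown above.

Unsatisfiable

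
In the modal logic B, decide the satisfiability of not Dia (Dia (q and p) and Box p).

1. not Dia (Dia (q and p) and Box p), u
2. not (Dia (q and p) and Box p), u
3. not Box p, u
4. not p, v
5. not (Dia (q and p) and Box p), v
6. not Box p, v
7. not p, w
Accessibility: uRu, uRv, vRu, vRv, vRw, wRv, wRw

Satisfiable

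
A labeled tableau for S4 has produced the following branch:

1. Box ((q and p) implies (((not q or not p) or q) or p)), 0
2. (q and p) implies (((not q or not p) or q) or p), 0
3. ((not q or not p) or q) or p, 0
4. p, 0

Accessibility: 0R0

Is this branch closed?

No world carries both an atom and its negation.

Open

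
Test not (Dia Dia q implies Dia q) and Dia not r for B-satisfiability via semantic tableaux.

1. not (Dia Dia q implies Dia q) and Dia not r, w0
2. not (Dia Dia q implies Dia q), w0   [and-rule on 1]
3. Dia not r, w0   [and-rule on 1]
4. Dia Dia q, w0   [neg-implies-rule on 2]
5. not Dia q, w0   [neg-implies-rule on 2]
6. not q, w0   [neg-Dia-rule on 5 via w0Rw0]
7. not r, w1   [Dia-rule on 3: fresh world w1, w0Rw1]
8. not q, w1   [neg-Dia-rule on 5 via w0Rw1]
9. Dia q, w2   [Dia-rule on 4: fresh world w2, w0Rw2]
10. not q, w2   [neg-Dia-rule on 5 via w0Rw2]
11. q, w3   [Dia-rule on 9: fresh world w3, w2Rw3]
Accessibility: w0Rw0, w0Rw1, w0Rw2, w1Rw0, w1Rw1, w2Rw0, w2Rw2, w2Rw3, w3Rw2, w3Rw3

Yes, satisfiable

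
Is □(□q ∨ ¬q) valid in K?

Tableau for the negation ¬□(□q ∨ ¬q):
1. ¬□(□q ∨ ¬q), 0
2. ¬(□q ∨ ¬q), 1
3. ¬□q, 1
4. q, 1
5. ¬q, 2
Accessibility: 0R1, 1R2
The negation has an open branch (countermodel exists).

No, not valid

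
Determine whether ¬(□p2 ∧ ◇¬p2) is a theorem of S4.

Tableau for the negation □p2 ∧ ◇¬p2:
1. □p2 ∧ ◇¬p2, 0
2. □p2, 0
3. ◇¬p2, 0
4. p2, 0
5. ¬p2, 1
6. p2, 1
Accessibility: 0R0, 0R1, 1R1
Branch closes: p2 and ¬p2 both at 1.
All branches of the negation close; one closing branch shown above.

Valid in S4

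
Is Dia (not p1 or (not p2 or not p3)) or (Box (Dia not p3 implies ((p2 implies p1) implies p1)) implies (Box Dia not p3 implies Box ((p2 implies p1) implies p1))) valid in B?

Tableau for the negation not (Dia (not p1 or (not p2 or not p3)) or (Box (Dia not p3 implies ((p2 implies p1) implies p1)) implies (Box Dia not p3 implies Box ((p2 implies p1) implies p1)))):
1. not (Dia (not p1 or (not p2 or not p3)) or (Box (Dia not p3 implies ((p2 implies p1) implies p1)) implies (Box Dia not p3 implies Box ((p2 implies p1) implies p1)))), w0
2. not Dia (not p1 or (not p2 or not p3)), w0   [neg-or-rule on 1]
3. not (Box (Dia not p3 implies ((p2 implies p1) implies p1)) implies (Box Dia not p3 implies Box ((p2 implies p1) implies p1))), w0   [neg-or-rule on 1]
4. Box (Dia not p3 implies ((p2 implies p1) implies p1)), w0   [neg-implies-rule on 3]
5. not (Box Dia not p3 implies Box ((p2 implies p1) implies p1)), w0   [neg-implies-rule on 3]
6. Box Dia not p3, w0   [neg-implies-rule on 5]
7. not Box ((p2 implies p1) implies p1), w0   [neg-implies-rule on 5]
8. not (not p1 or (not p2 or not p3)), w0   [neg-Dia-rule on 2 via w0Rw0]
9. p1, w0   [neg-or-rule on 8]
10. not (not p2 or not p3), w0   [neg-or-rule on 8]
11. p2, w0   [neg-or-rule on 10]
12. p3, w0   [neg-or-rule on 10]
13. Dia not p3 implies ((p2 implies p1) implies p1), w0   [Box-rule on 4 via w0Rw0]
14. Dia not p3, w0   [Box-rule on 6 via w0Rw0]
15. (p2 implies p1) implies p1, w0   [implies-rule on 13 (branches; this branch)]
16. not ((p2 implies p1) implies p1), w1   [neg-Box-rule on 7: fresh world w1, w0Rw1]
17. p2 implies p1, w1   [neg-implies-rule on 16]
18. not p1, w1   [neg-implies-rule on 16]
19. not (not p1 or (not p2 or not p3)), w1   [neg-Dia-rule on 2 via w0Rw1]
20. p1, w1   [neg-or-rule on 19]
21. not (not p2 or not p3), w1   [neg-or-rule on 19]
Accessibility: w0Rw0, w0Rw1, w1Rw0, w1Rw1
Branch closes: p1 and not p1 both at w1.
Every branch of the negation's tableau closes; the branch above is one of them.

Valid in B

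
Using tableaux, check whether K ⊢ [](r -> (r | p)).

Tableau for the negation ~[](r -> (r | p)):
1. ~[](r -> (r | p)), w0
2. ~(r -> (r | p)), w1
3. r, w1
4. ~(r | p), w1
5. ~r, w1
6. ~p, w1
Accessibility: w0Rw1
Branch closes: r and ~r both at w1.
All branches of the negation close; one closing branch shown above.

Valid in K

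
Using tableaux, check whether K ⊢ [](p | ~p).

Valid

Tableau for the negation ~[](p | ~p):
1. ~[](p | ~p), 0
2. ~(p | ~p), 1   [~[]-rule on 1: fresh world 1, 0R1]
3. ~p, 1   [~|-rule on 2]
4. p, 1   [~|-rule on 2]
Accessibility: 0R1
Branch closes: p and ~p both at 1.
Every branch of the negation's tableau closes; the branch above is one of them.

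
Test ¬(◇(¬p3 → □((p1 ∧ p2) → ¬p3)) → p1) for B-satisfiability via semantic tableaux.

1. ¬(◇(¬p3 → □((p1 ∧ p2) → ¬p3)) → p1), u
2. ◇(¬p3 → □((p1 ∧ p2) → ¬p3)), u
3. ¬p1, u
4. ¬p3 → □((p1 ∧ p2) → ¬p3), v
5. □((p1 ∧ p2) → ¬p3), v
6. (p1 ∧ p2) → ¬p3, u
7. (p1 ∧ p2) → ¬p3, v
8. ¬p3, u
9. ¬p3, v
Accessibility: uRu, uRv, vRu, vRv

Satisfiable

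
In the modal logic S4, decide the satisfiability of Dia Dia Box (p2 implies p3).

1. Dia Dia Box (p2 implies p3), u
2. Dia Box (p2 implies p3), v   [Dia-rule on 1: fresh world v, uRv]
3. Box (p2 implies p3), w   [Dia-rule on 2: fresh world w, vRw]
4. p2 implies p3, w   [Box-rule on 3 via wRw]
5. p3, w   [implies-rule on 4 (branches; this branch)]
Accessibility: uRu, uRv, uRw, vRv, vRw, wRw

Yes, satisfiable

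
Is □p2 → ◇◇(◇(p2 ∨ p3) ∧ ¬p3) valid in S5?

Not valid

Tableau for the negation ¬(□p2 → ◇◇(◇(p2 ∨ p3) ∧ ¬p3)):
1. ¬(□p2 → ◇◇(◇(p2 ∨ p3) ∧ ¬p3)), u
2. □p2, u
3. ¬◇◇(◇(p2 ∨ p3) ∧ ¬p3), u
4. p2, u
5. ¬◇(◇(p2 ∨ p3) ∧ ¬p3), u
6. ¬(◇(p2 ∨ p3) ∧ ¬p3), u
7. p3, u
Accessibility: uRu
The negation has an open branch (countermodel exists).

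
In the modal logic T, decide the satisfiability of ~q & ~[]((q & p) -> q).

1. ~q & ~[]((q & p) -> q), u
2. ~q, u
3. ~[]((q & p) -> q), u
4. ~((q & p) -> q), v
5. q & p, v
6. ~q, v
7. q, v
8. p, v
Accessibility: uRu, uRv, vRv
Branch closes: q and ~q both at v.
All branches of the tableau close; one closing branch shown above.

Unsatisfiable (every branch closes)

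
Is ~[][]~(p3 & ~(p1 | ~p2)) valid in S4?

Not valid

Tableau for the negation [][]~(p3 & ~(p1 | ~p2)):
1. [][]~(p3 & ~(p1 | ~p2)), u
2. []~(p3 & ~(p1 | ~p2)), u
3. ~(p3 & ~(p1 | ~p2)), u
4. p1 | ~p2, u
5. ~p2, u
Accessibility: uRu
The negation has an open branch (countermodel exists).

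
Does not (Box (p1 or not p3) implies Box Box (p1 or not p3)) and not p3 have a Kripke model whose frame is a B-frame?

1. not (Box (p1 or not p3) implies Box Box (p1 or not p3)) and not p3, w0
2. not (Box (p1 or not p3) implies Box Box (p1 or not p3)), w0   [and-rule on 1]
3. not p3, w0   [and-rule on 1]
4. Box (p1 or not p3), w0   [neg-implies-rule on 2]
5. not Box Box (p1 or not p3), w0   [neg-implies-rule on 2]
6. p1 or not p3, w0   [Box-rule on 4 via w0Rw0]
7. not Box (p1 or not p3), w1   [neg-Box-rule on 5: fresh world w1, w0Rw1]
8. p1 or not p3, w1   [Box-rule on 4 via w0Rw1]
9. not p3, w1   [or-rule on 8 (branches; this branch)]
10. not (p1 or not p3), w2   [neg-Box-rule on 7: fresh world w2, w1Rw2]
11. not p1, w2   [neg-or-rule on 10]
12. p3, w2   [neg-or-rule on 10]
Accessibility: w0Rw0, w0Rw1, w1Rw0, w1Rw1, w1Rw2, w2Rw1, w2Rw2

Satisfiable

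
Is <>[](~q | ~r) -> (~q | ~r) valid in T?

Invalid (countermodel exists)

Tableau for the negation ~(<>[](~q | ~r) -> (~q | ~r)):
1. ~(<>[](~q | ~r) -> (~q | ~r)), u
2. <>[](~q | ~r), u   [~->-rule on 1]
3. ~(~q | ~r), u   [~->-rule on 1]
4. q, u   [~|-rule on 3]
5. r, u   [~|-rule on 3]
6. [](~q | ~r), v   [<>-rule on 2: fresh world v, uRv]
7. ~q | ~r, v   [[]-rule on 6 via vRv]
8. ~r, v   [|-rule on 7 (branches; this branch)]
Accessibility: uRu, uRv, vRv
The negation has an open branch (countermodel exists).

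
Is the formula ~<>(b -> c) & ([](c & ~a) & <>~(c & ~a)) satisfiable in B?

1. ~<>(b -> c) & ([](c & ~a) & <>~(c & ~a)), u
2. ~<>(b -> c), u   [&-rule on 1]
3. [](c & ~a) & <>~(c & ~a), u   [&-rule on 1]
4. [](c & ~a), u   [&-rule on 3]
5. <>~(c & ~a), u   [&-rule on 3]
6. ~(b -> c), u   [~<>-rule on 2 via uRu]
7. b, u   [~->-rule on 6]
8. ~c, u   [~->-rule on 6]
9. c & ~a, u   [[]-rule on 4 via uRu]
10. c, u   [&-rule on 9]
11. ~a, u   [&-rule on 9]
Accessibility: uRu
Branch closes: c and ~c both at u.
Every branch closes; the branch above is one of them.

Unsatisfiable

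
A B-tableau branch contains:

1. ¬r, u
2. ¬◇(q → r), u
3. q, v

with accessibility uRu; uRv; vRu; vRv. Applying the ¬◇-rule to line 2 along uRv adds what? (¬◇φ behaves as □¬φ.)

¬(q → r), v

¬◇φ behaves as □¬φ: propagate the negated body to each accessible world.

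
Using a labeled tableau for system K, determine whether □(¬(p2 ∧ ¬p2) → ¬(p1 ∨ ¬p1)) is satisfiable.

Satisfiable

1. □(¬(p2 ∧ ¬p2) → ¬(p1 ∨ ¬p1)), u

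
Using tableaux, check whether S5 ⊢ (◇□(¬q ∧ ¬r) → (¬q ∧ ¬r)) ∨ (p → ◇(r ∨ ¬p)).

Valid

Tableau for the negation ¬((◇□(¬q ∧ ¬r) → (¬q ∧ ¬r)) ∨ (p → ◇(r ∨ ¬p))):
1. ¬((◇□(¬q ∧ ¬r) → (¬q ∧ ¬r)) ∨ (p → ◇(r ∨ ¬p))), u
2. ¬(◇□(¬q ∧ ¬r) → (¬q ∧ ¬r)), u
3. ¬(p → ◇(r ∨ ¬p)), u
4. ◇□(¬q ∧ ¬r), u
5. ¬(¬q ∧ ¬r), u
6. p, u
7. ¬◇(r ∨ ¬p), u
8. ¬(r ∨ ¬p), u
9. ¬r, u
10. q, u
11. □(¬q ∧ ¬r), v
12. ¬(r ∨ ¬p), v
13. ¬r, v
14. p, v
15. ¬q ∧ ¬r, u
16. ¬q, u
Accessibility: uRu, uRv, vRu, vRv
Branch closes: q and ¬q both at u.
Every branch of the negation's tableau closes; the branch above is one of them.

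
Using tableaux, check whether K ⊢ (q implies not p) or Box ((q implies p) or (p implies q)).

Tableau for the negation not ((q implies not p) or Box ((q implies p) or (p implies q))):
1. not ((q implies not p) or Box ((q implies p) or (p implies q))), 0
2. not (q implies not p), 0   [neg-or-rule on 1]
3. not Box ((q implies p) or (p implies q)), 0   [neg-or-rule on 1]
4. q, 0   [neg-implies-rule on 2]
5. p, 0   [neg-implies-rule on 2]
6. not ((q implies p) or (p implies q)), 1   [neg-Box-rule on 3: fresh world 1, 0R1]
7. not (q implies p), 1   [neg-or-rule on 6]
8. not (p implies q), 1   [neg-or-rule on 6]
9. q, 1   [neg-implies-rule on 7]
10. not p, 1   [neg-implies-rule on 7]
11. p, 1   [neg-implies-rule on 8]
12. not q, 1   [neg-implies-rule on 8]
Accessibility: 0R1
Branch closes: p and not p both at 1.
All branches of the negation close; one closing branch shown above.

Valid in K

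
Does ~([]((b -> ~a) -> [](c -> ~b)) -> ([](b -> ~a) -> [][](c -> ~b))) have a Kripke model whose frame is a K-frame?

No, unsatisfiable

1. ~([]((b -> ~a) -> [](c -> ~b)) -> ([](b -> ~a) -> [][](c -> ~b))), 0
2. []((b -> ~a) -> [](c -> ~b)), 0
3. ~([](b -> ~a) -> [][](c -> ~b)), 0
4. [](b -> ~a), 0
5. ~[][](c -> ~b), 0
6. ~[](c -> ~b), 1
7. (b -> ~a) -> [](c -> ~b), 1
8. b -> ~a, 1
9. [](c -> ~b), 1
10. ~a, 1
11. ~(c -> ~b), 2
12. c, 2
13. b, 2
14. c -> ~b, 2
15. ~b, 2
Accessibility: 0R1, 1R2
Branch closes: b and ~b both at 2.
(One branch shown.) All branches close.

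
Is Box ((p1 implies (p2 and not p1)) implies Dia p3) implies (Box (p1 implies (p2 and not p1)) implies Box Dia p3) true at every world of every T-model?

Valid

Tableau for the negation not (Box ((p1 implies (p2 and not p1)) implies Dia p3) implies (Box (p1 implies (p2 and not p1)) implies Box Dia p3)):
1. not (Box ((p1 implies (p2 and not p1)) implies Dia p3) implies (Box (p1 implies (p2 and not p1)) implies Box Dia p3)), 0
2. Box ((p1 implies (p2 and not p1)) implies Dia p3), 0
3. not (Box (p1 implies (p2 and not p1)) implies Box Dia p3), 0
4. Box (p1 implies (p2 and not p1)), 0
5. not Box Dia p3, 0
6. (p1 implies (p2 and not p1)) implies Dia p3, 0
7. p1 implies (p2 and not p1), 0
8. Dia p3, 0
9. p2 and not p1, 0
10. p2, 0
11. not p1, 0
12. not Dia p3, 1
13. (p1 implies (p2 and not p1)) implies Dia p3, 1
14. p1 implies (p2 and not p1), 1
15. not p3, 1
16. Dia p3, 1
17. p2 and not p1, 1
18. p2, 1
19. not p1, 1
20. p3, 2
21. (p1 implies (p2 and not p1)) implies Dia p3, 2
22. p1 implies (p2 and not p1), 2
23. Dia p3, 2
24. p2 and not p1, 2
25. p2, 2
26. not p1, 2
27. p3, 3
28. not p3, 3
Accessibility: 0R0, 0R1, 0R2, 1R1, 1R3, 2R2, 3R3
Branch closes: p3 and not p3 both at 3.
All branches of the negation close; one closing branch shown above.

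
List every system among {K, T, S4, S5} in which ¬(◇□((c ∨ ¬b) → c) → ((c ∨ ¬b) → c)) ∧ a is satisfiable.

K, T, S4

S5-tableau for the formula:
1. ¬(◇□((c ∨ ¬b) → c) → ((c ∨ ¬b) → c)) ∧ a, u
2. ¬(◇□((c ∨ ¬b) → c) → ((c ∨ ¬b) → c)), u
3. a, u
4. ◇□((c ∨ ¬b) → c), u
5. ¬((c ∨ ¬b) → c), u
6. c ∨ ¬b, u
7. ¬c, u
8. ¬b, u
9. □((c ∨ ¬b) → c), v
10. (c ∨ ¬b) → c, u
11. (c ∨ ¬b) → c, v
12. ¬(c ∨ ¬b), u
13. b, u
Accessibility: uRu, uRv, vRu, vRv
Branch closes: b and ¬b both at u.
Every branch closes (one shown): unsatisfiable in S5.
S4-tableau for the formula:
1. ¬(◇□((c ∨ ¬b) → c) → ((c ∨ ¬b) → c)) ∧ a, u
2. ¬(◇□((c ∨ ¬b) → c) → ((c ∨ ¬b) → c)), u
3. a, u
4. ◇□((c ∨ ¬b) → c), u
5. ¬((c ∨ ¬b) → c), u
6. c ∨ ¬b, u
7. ¬c, u
8. ¬b, u
9. □((c ∨ ¬b) → c), v
10. (c ∨ ¬b) → c, v
11. c, v
Accessibility: uRu, uRv, vRv
Complete open branch: satisfiable in S4, hence also in K, T (this S4-model is also a K-model and a T-model).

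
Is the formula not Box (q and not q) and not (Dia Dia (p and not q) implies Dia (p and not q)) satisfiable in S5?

Unsatisfiable

1. not Box (q and not q) and not (Dia Dia (p and not q) implies Dia (p and not q)), u
2. not Box (q and not q), u
3. not (Dia Dia (p and not q) implies Dia (p and not q)), u
4. Dia Dia (p and not q), u
5. not Dia (p and not q), u
6. not (p and not q), u
7. q, u
8. not (q and not q), v
9. not (p and not q), v
10. q, v
11. Dia (p and not q), w
12. not (p and not q), w
13. q, w
14. p and not q, x
15. p, x
16. not q, x
17. not (p and not q), x
18. q, x
Accessibility: uRu, uRv, uRw, uRx, vRu, vRv, vRw, vRx, wRu, wRv, wRw, wRx, xRu, xRv, xRw, xRx
Branch closes: q and not q both at x.
Every branch closes; the branch above is one of them.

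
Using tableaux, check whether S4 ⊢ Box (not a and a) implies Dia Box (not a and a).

Valid

Tableau for the negation not (Box (not a and a) implies Dia Box (not a and a)):
1. not (Box (not a and a) implies Dia Box (not a and a)), u
2. Box (not a and a), u
3. not Dia Box (not a and a), u
4. not a and a, u
5. not a, u
6. a, u
Accessibility: uRu
Branch closes: a and not a both at u.
All branches of the negation close; one closing branch shown above.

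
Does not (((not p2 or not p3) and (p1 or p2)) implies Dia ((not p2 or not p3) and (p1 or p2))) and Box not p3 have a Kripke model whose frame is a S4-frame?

Unsatisfiable

1. not (((not p2 or not p3) and (p1 or p2)) implies Dia ((not p2 or not p3) and (p1 or p2))) and Box not p3, 0
2. not (((not p2 or not p3) and (p1 or p2)) implies Dia ((not p2 or not p3) and (p1 or p2))), 0
3. Box not p3, 0
4. (not p2 or not p3) and (p1 or p2), 0
5. not Dia ((not p2 or not p3) and (p1 or p2)), 0
6. not p2 or not p3, 0
7. p1 or p2, 0
8. not p3, 0
9. not ((not p2 or not p3) and (p1 or p2)), 0
10. p2, 0
11. not (p1 or p2), 0
12. not p1, 0
13. not p2, 0
Accessibility: 0R0
Branch closes: p2 and not p2 both at 0.
(One branch shown.) All branches close.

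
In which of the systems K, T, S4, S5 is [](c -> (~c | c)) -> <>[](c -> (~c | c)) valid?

K-tableau for the negation ~([](c -> (~c | c)) -> <>[](c -> (~c | c))):
1. ~([](c -> (~c | c)) -> <>[](c -> (~c | c))), u
2. [](c -> (~c | c)), u   [~->-rule on 1]
3. ~<>[](c -> (~c | c)), u   [~->-rule on 1]
Complete open branch: countermodel on a K-frame, so not valid in K.
T-tableau for the negation ~([](c -> (~c | c)) -> <>[](c -> (~c | c))):
1. ~([](c -> (~c | c)) -> <>[](c -> (~c | c))), u
2. [](c -> (~c | c)), u   [~->-rule on 1]
3. ~<>[](c -> (~c | c)), u   [~->-rule on 1]
4. c -> (~c | c), u   [[]-rule on 2 via uRu]
5. ~[](c -> (~c | c)), u   [~<>-rule on 3 via uRu]
6. ~c | c, u   [->-rule on 4 (branches; this branch)]
7. c, u   [|-rule on 6 (branches; this branch)]
8. ~(c -> (~c | c)), v   [~[]-rule on 5: fresh world v, uRv]
9. c, v   [~->-rule on 8]
10. ~(~c | c), v   [~->-rule on 8]
11. ~c, v   [~|-rule on 10]
Accessibility: uRu, uRv, vRv
Branch closes: c and ~c both at v.
Every branch closes (one shown): valid in T, hence also in S4, S5 (every theorem of T is a theorem of S4 and S5).

T, S4, S5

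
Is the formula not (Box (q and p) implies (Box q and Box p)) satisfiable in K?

Unsatisfiable (every branch closes)

1. not (Box (q and p) implies (Box q and Box p)), u
2. Box (q and p), u
3. not (Box q and Box p), u
4. not Box p, u
5. not p, v
6. q and p, v
7. q, v
8. p, v
Accessibility: uRv
Branch closes: p and not p both at v.
Every branch closes; the branch above is one of them.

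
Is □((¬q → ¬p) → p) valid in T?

Not valid

Tableau for the negation ¬□((¬q → ¬p) → p):
1. ¬□((¬q → ¬p) → p), w0
2. ¬((¬q → ¬p) → p), w1   [¬□-rule on 1: fresh world w1, w0Rw1]
3. ¬q → ¬p, w1   [¬→-rule on 2]
4. ¬p, w1   [¬→-rule on 2]
Accessibility: w0Rw0, w0Rw1, w1Rw1
The negation has an open branch (countermodel exists).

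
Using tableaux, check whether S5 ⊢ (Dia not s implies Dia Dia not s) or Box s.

Yes, valid

Tableau for the negation not ((Dia not s implies Dia Dia not s) or Box s):
1. not ((Dia not s implies Dia Dia not s) or Box s), 0
2. not (Dia not s implies Dia Dia not s), 0
3. not Box s, 0
4. Dia not s, 0
5. not Dia Dia not s, 0
6. not Dia not s, 0
7. s, 0
8. not s, 1
9. not Dia not s, 1
10. s, 1
Accessibility: 0R0, 0R1, 1R0, 1R1
Branch closes: s and not s both at 1.
All branches of the negation close; one closing branch shown above.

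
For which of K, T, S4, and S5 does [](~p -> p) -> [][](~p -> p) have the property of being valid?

T-tableau for the negation ~([](~p -> p) -> [][](~p -> p)):
1. ~([](~p -> p) -> [][](~p -> p)), u
2. [](~p -> p), u
3. ~[][](~p -> p), u
4. ~p -> p, u
5. p, u
6. ~[](~p -> p), v
7. ~p -> p, v
8. p, v
9. ~(~p -> p), w
10. ~p, w
Accessibility: uRu, uRv, vRv, vRw, wRw
Complete open branch: countermodel on a T-frame, so not valid in T, nor in K (the same frame is also a K-frame).
S4-tableau for the negation ~([](~p -> p) -> [][](~p -> p)):
1. ~([](~p -> p) -> [][](~p -> p)), u
2. [](~p -> p), u
3. ~[][](~p -> p), u
4. ~p -> p, u
5. p, u
6. ~[](~p -> p), v
7. ~p -> p, v
8. p, v
9. ~(~p -> p), w
10. ~p, w
11. ~p -> p, w
12. p, w
Accessibility: uRu, uRv, uRw, vRv, vRw, wRw
Branch closes: p and ~p both at w.
Every branch closes (one shown): valid in S4, hence also in S5 (every theorem of S4 is a theorem of S5).

S4, S5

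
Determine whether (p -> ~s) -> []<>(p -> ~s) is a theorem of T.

Invalid (countermodel exists)

Tableau for the negation ~((p -> ~s) -> []<>(p -> ~s)):
1. ~((p -> ~s) -> []<>(p -> ~s)), 0
2. p -> ~s, 0   [~->-rule on 1]
3. ~[]<>(p -> ~s), 0   [~->-rule on 1]
4. ~s, 0   [->-rule on 2 (branches; this branch)]
5. ~<>(p -> ~s), 1   [~[]-rule on 3: fresh world 1, 0R1]
6. ~(p -> ~s), 1   [~<>-rule on 5 via 1R1]
7. p, 1   [~->-rule on 6]
8. s, 1   [~->-rule on 6]
Accessibility: 0R0, 0R1, 1R1
The negation has an open branch (countermodel exists).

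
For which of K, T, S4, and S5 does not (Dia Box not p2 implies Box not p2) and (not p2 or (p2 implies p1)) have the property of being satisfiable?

S4-tableau for the formula:
1. not (Dia Box not p2 implies Box not p2) and (not p2 or (p2 implies p1)), w0
2. not (Dia Box not p2 implies Box not p2), w0
3. not p2 or (p2 implies p1), w0
4. Dia Box not p2, w0
5. not Box not p2, w0
6. p2 implies p1, w0
7. p1, w0
8. Box not p2, w1
9. not p2, w1
10. p2, w2
Accessibility: w0Rw0, w0Rw1, w0Rw2, w1Rw1, w2Rw2
Complete open branch: satisfiable in S4, hence also in K, T (this S4-model is also a K-model and a T-model).
S5-tableau for the formula:
1. not (Dia Box not p2 implies Box not p2) and (not p2 or (p2 implies p1)), w0
2. not (Dia Box not p2 implies Box not p2), w0
3. not p2 or (p2 implies p1), w0
4. Dia Box not p2, w0
5. not Box not p2, w0
6. p2 implies p1, w0
7. p1, w0
8. Box not p2, w1
9. not p2, w0
10. not p2, w1
11. p2, w2
12. not p2, w2
Accessibility: w0Rw0, w0Rw1, w0Rw2, w1Rw0, w1Rw1, w1Rw2, w2Rw0, w2Rw1, w2Rw2
Branch closes: p2 and not p2 both at w2.
Every branch closes (one shown): unsatisfiable in S5.

K, T, S4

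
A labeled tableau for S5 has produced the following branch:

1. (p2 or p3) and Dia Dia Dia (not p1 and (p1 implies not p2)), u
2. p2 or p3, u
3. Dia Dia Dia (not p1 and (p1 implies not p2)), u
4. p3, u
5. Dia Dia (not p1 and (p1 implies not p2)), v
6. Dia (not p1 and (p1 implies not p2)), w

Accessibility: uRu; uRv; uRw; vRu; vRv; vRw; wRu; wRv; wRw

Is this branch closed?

There is no literal clash: for every atom and world, at most one sign appears.

Open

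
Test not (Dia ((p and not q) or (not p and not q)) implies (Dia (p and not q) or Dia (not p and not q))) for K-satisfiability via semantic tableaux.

1. not (Dia ((p and not q) or (not p and not q)) implies (Dia (p and not q) or Dia (not p and not q))), w0
2. Dia ((p and not q) or (not p and not q)), w0
3. not (Dia (p and not q) or Dia (not p and not q)), w0
4. not Dia (p and not q), w0
5. not Dia (not p and not q), w0
6. (p and not q) or (not p and not q), w1
7. not (p and not q), w1
8. not (not p and not q), w1
9. not p and not q, w1
10. not p, w1
11. not q, w1
12. q, w1
Accessibility: w0Rw1
Branch closes: q and not q both at w1.
All branches of the tableau close; one closing branch shown above.

Unsatisfiable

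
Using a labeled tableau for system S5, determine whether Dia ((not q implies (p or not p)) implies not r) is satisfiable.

1. Dia ((not q implies (p or not p)) implies not r), u
2. (not q implies (p or not p)) implies not r, v
3. not r, v
Accessibility: uRu, uRv, vRu, vRv

Satisfiable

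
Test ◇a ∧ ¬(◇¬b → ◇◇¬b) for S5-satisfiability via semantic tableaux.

Unsatisfiable (every branch closes)

1. ◇a ∧ ¬(◇¬b → ◇◇¬b), w0
2. ◇a, w0
3. ¬(◇¬b → ◇◇¬b), w0
4. ◇¬b, w0
5. ¬◇◇¬b, w0
6. ¬◇¬b, w0
7. b, w0
8. a, w1
9. ¬◇¬b, w1
10. b, w1
11. ¬b, w2
12. ¬◇¬b, w2
13. b, w2
Accessibility: w0Rw0, w0Rw1, w0Rw2, w1Rw0, w1Rw1, w1Rw2, w2Rw0, w2Rw1, w2Rw2
Branch closes: b and ¬b both at w2.
Every branch closes; the branch above is one of them.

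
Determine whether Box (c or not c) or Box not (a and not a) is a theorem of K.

Tableau for the negation not (Box (c or not c) or Box not (a and not a)):
1. not (Box (c or not c) or Box not (a and not a)), u
2. not Box (c or not c), u
3. not Box not (a and not a), u
4. not (c or not c), v
5. not c, v
6. c, v
Accessibility: uRv
Branch closes: c and not c both at v.
All branches of the negation close; one closing branch shown above.

Valid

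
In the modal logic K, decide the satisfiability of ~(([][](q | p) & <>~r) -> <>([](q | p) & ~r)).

1. ~(([][](q | p) & <>~r) -> <>([](q | p) & ~r)), u
2. [][](q | p) & <>~r, u
3. ~<>([](q | p) & ~r), u
4. [][](q | p), u
5. <>~r, u
6. ~r, v
7. ~([](q | p) & ~r), v
8. [](q | p), v
9. ~[](q | p), v
10. ~(q | p), w
11. ~q, w
12. ~p, w
13. q | p, w
14. p, w
Accessibility: uRv, vRw
Branch closes: p and ~p both at w.
All branches of the tableau close; one closing branch shown above.

Unsatisfiable (every branch closes)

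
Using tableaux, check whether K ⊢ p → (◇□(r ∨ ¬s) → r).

No, not valid

Tableau for the negation ¬(p → (◇□(r ∨ ¬s) → r)):
1. ¬(p → (◇□(r ∨ ¬s) → r)), w0
2. p, w0
3. ¬(◇□(r ∨ ¬s) → r), w0
4. ◇□(r ∨ ¬s), w0
5. ¬r, w0
6. □(r ∨ ¬s), w1
Accessibility: w0Rw1
The negation has an open branch (countermodel exists).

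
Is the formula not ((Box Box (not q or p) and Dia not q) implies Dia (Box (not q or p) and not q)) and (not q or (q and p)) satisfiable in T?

No, unsatisfiable

1. not ((Box Box (not q or p) and Dia not q) implies Dia (Box (not q or p) and not q)) and (not q or (q and p)), w0
2. not ((Box Box (not q or p) and Dia not q) implies Dia (Box (not q or p) and not q)), w0
3. not q or (q and p), w0
4. Box Box (not q or p) and Dia not q, w0
5. not Dia (Box (not q or p) and not q), w0
6. Box Box (not q or p), w0
7. Dia not q, w0
8. not (Box (not q or p) and not q), w0
9. Box (not q or p), w0
10. not q or p, w0
11. q and p, w0
12. q, w0
13. p, w0
14. not Box (not q or p), w0
15. not q, w1
16. not (Box (not q or p) and not q), w1
17. Box (not q or p), w1
18. not q or p, w1
19. not Box (not q or p), w1
20. p, w1
21. not (not q or p), w2
22. q, w2
23. not p, w2
24. not (Box (not q or p) and not q), w2
25. Box (not q or p), w2
26. not q or p, w2
27. p, w2
Accessibility: w0Rw0, w0Rw1, w0Rw2, w1Rw1, w2Rw2
Branch closes: p and not p both at w2.
All branches of the tableau close; one closing branch shown above.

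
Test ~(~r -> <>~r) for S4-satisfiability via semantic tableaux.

No, unsatisfiable

1. ~(~r -> <>~r), u
2. ~r, u   [~->-rule on 1]
3. ~<>~r, u   [~->-rule on 1]
4. r, u   [~<>-rule on 3 via uRu]
Accessibility: uRu
Branch closes: r and ~r both at u.
All branches of the tableau close; one closing branch shown above.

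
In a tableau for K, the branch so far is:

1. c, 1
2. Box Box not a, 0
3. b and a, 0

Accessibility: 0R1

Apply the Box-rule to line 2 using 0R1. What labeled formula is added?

Box not a, 1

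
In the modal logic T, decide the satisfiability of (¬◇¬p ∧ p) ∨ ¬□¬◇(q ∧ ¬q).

1. (¬◇¬p ∧ p) ∨ ¬□¬◇(q ∧ ¬q), w0
2. ¬◇¬p ∧ p, w0   [∨-rule on 1 (branches; this branch)]
3. ¬◇¬p, w0   [∧-rule on 2]
4. p, w0   [∧-rule on 2]
Accessibility: w0Rw0

Satisfiable (open branch found)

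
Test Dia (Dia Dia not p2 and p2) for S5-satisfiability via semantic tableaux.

Yes, satisfiable

1. Dia (Dia Dia not p2 and p2), 0
2. Dia Dia not p2 and p2, 1
3. Dia Dia not p2, 1
4. p2, 1
5. Dia not p2, 2
6. not p2, 3
Accessibility: 0R0, 0R1, 0R2, 0R3, 1R0, 1R1, 1R2, 1R3, 2R0, 2R1, 2R2, 2R3, 3R0, 3R1, 3R2, 3R3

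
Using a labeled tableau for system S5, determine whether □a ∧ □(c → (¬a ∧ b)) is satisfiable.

Satisfiable

1. □a ∧ □(c → (¬a ∧ b)), u
2. □a, u
3. □(c → (¬a ∧ b)), u
4. a, u
5. c → (¬a ∧ b), u
6. ¬c, u
Accessibility: uRu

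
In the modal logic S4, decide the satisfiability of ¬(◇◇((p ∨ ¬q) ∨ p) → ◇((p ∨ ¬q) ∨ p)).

Unsatisfiable (every branch closes)

1. ¬(◇◇((p ∨ ¬q) ∨ p) → ◇((p ∨ ¬q) ∨ p)), w0
2. ◇◇((p ∨ ¬q) ∨ p), w0   [¬→-rule on 1]
3. ¬◇((p ∨ ¬q) ∨ p), w0   [¬→-rule on 1]
4. ¬((p ∨ ¬q) ∨ p), w0   [¬◇-rule on 3 via w0Rw0]
5. ¬(p ∨ ¬q), w0   [¬∨-rule on 4]
6. ¬p, w0   [¬∨-rule on 4]
7. q, w0   [¬∨-rule on 5]
8. ◇((p ∨ ¬q) ∨ p), w1   [◇-rule on 2: fresh world w1, w0Rw1]
9. ¬((p ∨ ¬q) ∨ p), w1   [¬◇-rule on 3 via w0Rw1]
10. ¬(p ∨ ¬q), w1   [¬∨-rule on 9]
11. ¬p, w1   [¬∨-rule on 9]
12. q, w1   [¬∨-rule on 10]
13. (p ∨ ¬q) ∨ p, w2   [◇-rule on 8: fresh world w2, w1Rw2]
14. ¬((p ∨ ¬q) ∨ p), w2   [¬◇-rule on 3 via w0Rw2]
15. ¬(p ∨ ¬q), w2   [¬∨-rule on 14]
16. ¬p, w2   [¬∨-rule on 14]
17. q, w2   [¬∨-rule on 15]
18. p ∨ ¬q, w2   [∨-rule on 13 (branches; this branch)]
19. ¬q, w2   [∨-rule on 18 (branches; this branch)]
Accessibility: w0Rw0, w0Rw1, w0Rw2, w1Rw1, w1Rw2, w2Rw2
Branch closes: q and ¬q both at w2.
All branches of the tableau close; one closing branch shown above.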